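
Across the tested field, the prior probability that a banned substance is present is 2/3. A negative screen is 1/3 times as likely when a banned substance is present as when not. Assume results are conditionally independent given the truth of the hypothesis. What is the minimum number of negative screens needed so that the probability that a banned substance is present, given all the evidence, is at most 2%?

5

Prior odds: (2/3) ÷ (1/3) = 2.
Likelihood ratio per negative screen = 1/3.
Target odds: 0.02 ÷ 0.98 = 1/49.
Require (1/3)ⁿ ≤ 1/49 ÷ 2 = 1/98.
(1/3)⁴ = 1/81 is still above 1/98 but (1/3)⁵ = 1/243 is at or below it, so n = 5.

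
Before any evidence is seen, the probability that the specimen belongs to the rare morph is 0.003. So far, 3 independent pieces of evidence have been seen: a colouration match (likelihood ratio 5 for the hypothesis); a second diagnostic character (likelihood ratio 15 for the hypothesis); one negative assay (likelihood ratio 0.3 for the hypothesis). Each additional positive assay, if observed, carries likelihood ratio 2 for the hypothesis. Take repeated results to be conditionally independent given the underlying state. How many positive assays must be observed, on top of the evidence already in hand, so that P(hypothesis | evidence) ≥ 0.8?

6

Prior odds = 0.003/0.997 = 3/997.
Combined Bayes factor of the evidence already in hand = 5 × 15 × 0.3 = 22.5.
Odds after that evidence = (3/997) × 22.5 = 135/1994.
Target odds = 0.8/0.2 = 4.
Need 2ⁿ ≥ 4 ÷ (135/1994) = 7976/135.
2⁵ = 32 falls short of 7976/135 but 2⁶ = 64 reaches it, so n = 6.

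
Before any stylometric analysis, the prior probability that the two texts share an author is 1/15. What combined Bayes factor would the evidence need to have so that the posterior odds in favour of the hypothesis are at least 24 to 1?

Prior odds = (1/15)/(14/15) = 1/14.
Target odds = 24.
Required Bayes factor = 24 ÷ (1/14) = 336.

336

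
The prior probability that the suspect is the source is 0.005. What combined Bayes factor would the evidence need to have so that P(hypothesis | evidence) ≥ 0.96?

4776

Prior odds = 0.005/0.995 = 1/199.
Target odds = 0.96/0.04 = 24.
Required Bayes factor = 24 ÷ (1/199) = 4776.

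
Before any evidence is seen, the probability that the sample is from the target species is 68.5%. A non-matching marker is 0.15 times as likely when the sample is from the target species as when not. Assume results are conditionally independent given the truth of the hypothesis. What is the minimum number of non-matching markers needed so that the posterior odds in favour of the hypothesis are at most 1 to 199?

Prior odds = 0.685/0.315 = 137/63.
Likelihood ratio per non-matching marker = 0.15.
Target odds = 1/199.
Require 0.15ⁿ ≤ 1/199 ÷ (137/63) = 63/27263.
0.15³ = 0.003375 is still above 63/27263 but 0.15⁴ = 81/160000 is at or below it, so n = 4.

4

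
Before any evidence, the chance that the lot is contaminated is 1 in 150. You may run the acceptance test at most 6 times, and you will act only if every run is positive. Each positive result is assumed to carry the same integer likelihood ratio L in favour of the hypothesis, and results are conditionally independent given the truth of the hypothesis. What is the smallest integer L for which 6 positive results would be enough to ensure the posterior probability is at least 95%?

4

Prior odds = (1/150)/(149/150) = 1/149.
Target odds = 0.95/0.05 = 19.
Need L⁶ ≥ 19 ÷ (1/149) = 2831.
3⁶ = 729 < 2831 ≤ 4096 = 4⁶, so L = 4.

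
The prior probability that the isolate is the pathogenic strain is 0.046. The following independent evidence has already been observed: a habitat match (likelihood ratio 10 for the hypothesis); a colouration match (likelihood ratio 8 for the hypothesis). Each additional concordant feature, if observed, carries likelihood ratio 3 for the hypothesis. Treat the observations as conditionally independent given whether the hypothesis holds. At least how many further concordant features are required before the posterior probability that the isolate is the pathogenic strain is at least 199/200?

4

Prior odds = 0.046/0.954 = 23/477.
Combined Bayes factor of the evidence already in hand = 10 × 8 = 80.
Odds after that evidence = (23/477) × 80 = 1840/477.
Target odds = 0.995/0.005 = 199.
Need 3ⁿ ≥ 199 ÷ (1840/477) = 94923/1840.
3³ = 27 falls short of 94923/1840 but 3⁴ = 81 reaches it, so n = 4.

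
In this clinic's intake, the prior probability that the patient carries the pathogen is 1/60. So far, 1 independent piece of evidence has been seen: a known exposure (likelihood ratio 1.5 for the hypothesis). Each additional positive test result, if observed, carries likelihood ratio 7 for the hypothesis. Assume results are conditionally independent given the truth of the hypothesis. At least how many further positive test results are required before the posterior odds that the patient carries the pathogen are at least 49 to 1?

4

Prior odds = (1/60)/(59/60) = 1/59.
Bayes factor of the evidence already in hand = 1.5.
Odds after that evidence = (1/59) × 1.5 = 3/118.
Target odds = 49.
Need 7ⁿ ≥ 49 ÷ (3/118) = 5782/3.
7³ = 343 falls short of 5782/3 but 7⁴ = 2401 reaches it, so n = 4.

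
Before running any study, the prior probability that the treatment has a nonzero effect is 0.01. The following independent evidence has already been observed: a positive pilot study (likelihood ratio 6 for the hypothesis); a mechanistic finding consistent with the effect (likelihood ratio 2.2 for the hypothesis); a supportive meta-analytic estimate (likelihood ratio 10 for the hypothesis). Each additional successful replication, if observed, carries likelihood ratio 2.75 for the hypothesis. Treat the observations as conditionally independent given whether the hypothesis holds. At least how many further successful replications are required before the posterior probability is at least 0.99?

Prior odds = 0.01/0.99 = 1/99.
Combined Bayes factor of the evidence already in hand = 6 × 2.2 × 10 = 132.
Odds after that evidence = (1/99) × 132 = 4/3.
Target odds = 0.99/0.01 = 99.
Need 2.75ⁿ ≥ 99 ÷ (4/3) = 74.25.
2.75⁴ = 57.19140625 falls short of 74.25 but 2.75⁵ = 161051/1024 reaches it, so n = 5.

5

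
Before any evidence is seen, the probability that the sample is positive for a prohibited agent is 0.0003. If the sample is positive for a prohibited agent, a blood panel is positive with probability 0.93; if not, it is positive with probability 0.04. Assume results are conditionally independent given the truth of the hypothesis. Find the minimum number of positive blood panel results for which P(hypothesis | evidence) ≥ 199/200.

Prior odds = 0.0003/0.9997 = 3/9997.
Likelihood ratio of a positive = 0.93/0.04 = 23.25.
Target posterior odds = 0.995/0.005 = 199.
Need (3/9997) × 23.25ⁿ ≥ 199, i.e. 23.25ⁿ ≥ 1989403/3.
23.25⁴ = 74805201/256 falls short of 1989403/3 but 23.25⁵ ≈6.79383e+06 reaches it, so n = 5.

5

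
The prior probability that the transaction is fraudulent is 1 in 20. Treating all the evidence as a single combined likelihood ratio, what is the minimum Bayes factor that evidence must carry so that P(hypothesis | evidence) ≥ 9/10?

Prior odds = 0.05/0.95 = 1/19.
Target odds = 0.9/0.1 = 9.
Required Bayes factor = 9 ÷ (1/19) = 171.

171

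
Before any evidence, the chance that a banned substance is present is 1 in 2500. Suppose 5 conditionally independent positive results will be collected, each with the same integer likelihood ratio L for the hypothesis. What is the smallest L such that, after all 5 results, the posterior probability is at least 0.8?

Prior odds = 0.0004/0.9996 = 1/2499.
Target odds = 0.8/0.2 = 4.
Need L⁵ ≥ 4 ÷ (1/2499) = 9996.
6⁵ = 7776 < 9996 ≤ 16807 = 7⁵, so L = 7.

7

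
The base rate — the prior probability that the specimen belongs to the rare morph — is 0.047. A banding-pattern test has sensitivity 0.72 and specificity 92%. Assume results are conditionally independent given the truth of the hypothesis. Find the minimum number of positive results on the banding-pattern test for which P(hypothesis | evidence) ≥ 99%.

4

Prior odds: 0.047 ÷ 0.953 = 47/953.
False-positive rate = 1 − 0.92 = 0.08; likelihood ratio of a positive = 0.72/0.08 = 9.
Target odds: 0.99 ÷ 0.01 = 99.
Need (47/953) × 9ⁿ ≥ 99, i.e. 9ⁿ ≥ 94347/47.
9³ = 729 falls short of 94347/47 but 9⁴ = 6561 reaches it, so n = 4.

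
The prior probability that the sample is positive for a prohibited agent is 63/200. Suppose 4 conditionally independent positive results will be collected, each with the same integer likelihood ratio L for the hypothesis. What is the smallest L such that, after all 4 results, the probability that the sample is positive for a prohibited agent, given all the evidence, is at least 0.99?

4

Prior odds = 0.315/0.685 = 63/137.
Target odds = 0.99/0.01 = 99.
Need L⁴ ≥ 99 ÷ (63/137) = 1507/7.
3⁴ = 81 < 1507/7 ≤ 256 = 4⁴, so L = 4.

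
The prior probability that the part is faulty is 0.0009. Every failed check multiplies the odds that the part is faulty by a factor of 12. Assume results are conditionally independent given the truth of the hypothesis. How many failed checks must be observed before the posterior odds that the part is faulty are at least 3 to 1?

4

Prior odds: 0.0009 ÷ 0.9991 = 9/9991.
Likelihood ratio per failed check = 12.
Target odds = 3.
Need (9/9991) × 12ⁿ ≥ 3, i.e. 12ⁿ ≥ 9991/3.
12³ = 1728 falls short of 9991/3 but 12⁴ = 20736 reaches it, so n = 4.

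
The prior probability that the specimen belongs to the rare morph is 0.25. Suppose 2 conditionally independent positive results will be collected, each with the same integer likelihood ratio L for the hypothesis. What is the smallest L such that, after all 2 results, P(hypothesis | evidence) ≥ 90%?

6

Prior odds = 0.25/0.75 = 1/3.
Target odds = 0.9/0.1 = 9.
Need L² ≥ 9 ÷ (1/3) = 27.
5² = 25 < 27 ≤ 36 = 6², so L = 6.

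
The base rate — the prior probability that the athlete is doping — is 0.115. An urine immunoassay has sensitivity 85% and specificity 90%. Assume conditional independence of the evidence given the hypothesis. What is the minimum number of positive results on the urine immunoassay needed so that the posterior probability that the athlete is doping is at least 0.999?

5

Prior odds = 0.115/0.885 = 23/177.
False-positive rate = 1 − 0.9 = 0.1; likelihood ratio of a positive = 0.85/0.1 = 8.5.
Target odds: 0.999 ÷ 0.001 = 999.
Require 8.5ⁿ ≥ 999 ÷ (23/177) = 176823/23.
8.5⁴ = 5220.0625 falls short of 176823/23 but 8.5⁵ = 44370.53125 reaches it, so n = 5.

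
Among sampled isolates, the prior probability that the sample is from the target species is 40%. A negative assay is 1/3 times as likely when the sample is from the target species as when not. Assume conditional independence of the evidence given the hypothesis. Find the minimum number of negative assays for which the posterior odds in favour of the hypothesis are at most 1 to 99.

Prior odds = 0.4/0.6 = 2/3.
Likelihood ratio per negative assay = 1/3.
Target odds = 1/99.
Need (2/3) × (1/3)ⁿ ≤ 1/99, i.e. (1/3)ⁿ ≤ 1/66.
(1/3)³ = 1/27 is still above 1/66 but (1/3)⁴ = 1/81 is at or below it, so n = 4.

4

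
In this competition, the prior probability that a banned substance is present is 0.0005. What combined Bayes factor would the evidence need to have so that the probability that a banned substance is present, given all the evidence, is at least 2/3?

3998

Prior odds = 0.0005/0.9995 = 1/1999.
Target odds = (2/3)/(1/3) = 2.
Required Bayes factor = 2 ÷ (1/1999) = 3998.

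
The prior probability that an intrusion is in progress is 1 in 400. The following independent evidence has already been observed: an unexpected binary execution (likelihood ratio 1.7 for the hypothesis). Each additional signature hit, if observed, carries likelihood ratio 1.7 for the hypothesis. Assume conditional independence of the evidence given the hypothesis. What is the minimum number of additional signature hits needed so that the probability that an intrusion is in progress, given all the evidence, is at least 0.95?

16

Prior odds = 0.0025/0.9975 = 1/399.
Bayes factor of the evidence already in hand = 1.7.
Odds after that evidence = (1/399) × 1.7 = 17/3990.
Target odds = 0.95/0.05 = 19.
Need 1.7ⁿ ≥ 19 ÷ (17/3990) = 75810/17.
1.7¹⁵ ≈2862.42 falls short of 75810/17 but 1.7¹⁶ ≈4866.12 reaches it, so n = 16.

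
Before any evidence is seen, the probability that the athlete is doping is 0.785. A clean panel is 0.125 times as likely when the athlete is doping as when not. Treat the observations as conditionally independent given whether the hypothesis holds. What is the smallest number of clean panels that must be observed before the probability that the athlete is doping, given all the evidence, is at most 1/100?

3

Prior odds = 0.785/0.215 = 157/43.
Likelihood ratio per clean panel = 0.125.
Target odds: 0.01 ÷ 0.99 = 1/99.
Need (157/43) × 0.125ⁿ ≤ 1/99, i.e. 0.125ⁿ ≤ 43/15543.
0.125² = 0.015625 is still above 43/15543 but 0.125³ = 0.001953125 is at or below it, so n = 3.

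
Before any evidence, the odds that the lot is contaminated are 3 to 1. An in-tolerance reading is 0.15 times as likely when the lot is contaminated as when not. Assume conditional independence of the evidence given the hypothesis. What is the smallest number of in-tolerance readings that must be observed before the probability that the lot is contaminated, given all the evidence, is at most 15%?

2

Prior odds = 3.
Likelihood ratio per in-tolerance reading = 0.15.
Target odds: 0.15 ÷ 0.85 = 3/17.
Need 3 × 0.15ⁿ ≤ 3/17, i.e. 0.15ⁿ ≤ 1/17.
0.15¹ = 0.15 is still above 1/17 but 0.15² = 0.0225 is at or below it, so n = 2.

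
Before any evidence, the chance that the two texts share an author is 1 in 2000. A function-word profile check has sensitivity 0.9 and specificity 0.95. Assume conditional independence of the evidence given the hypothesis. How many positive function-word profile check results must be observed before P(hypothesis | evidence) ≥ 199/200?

Prior odds: 0.0005 ÷ 0.9995 = 1/1999.
False-positive rate = 1 − 0.95 = 0.05; likelihood ratio of a positive = 0.9/0.05 = 18.
Target posterior odds = 0.995/0.005 = 199.
Need (1/1999) × 18ⁿ ≥ 199, i.e. 18ⁿ ≥ 397801.
18⁴ = 104976 falls short of 397801 but 18⁵ = 1889568 reaches it, so n = 5.

5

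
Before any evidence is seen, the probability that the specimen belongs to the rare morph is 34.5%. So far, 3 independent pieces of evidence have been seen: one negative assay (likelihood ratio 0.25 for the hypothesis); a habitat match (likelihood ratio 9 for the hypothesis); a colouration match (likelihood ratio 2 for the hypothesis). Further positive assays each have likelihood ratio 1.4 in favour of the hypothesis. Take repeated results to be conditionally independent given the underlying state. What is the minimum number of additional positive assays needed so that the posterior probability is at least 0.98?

Prior odds = 0.345/0.655 = 69/131.
Combined Bayes factor of the evidence already in hand = 0.25 × 9 × 2 = 4.5.
Odds after that evidence = (69/131) × 4.5 = 621/262.
Target odds = 0.98/0.02 = 49.
Need 1.4ⁿ ≥ 49 ÷ (621/262) = 12838/621.
1.4⁹ = 40353607/1953125 falls short of 12838/621 but 1.4¹⁰ = 282475249/9765625 reaches it, so n = 10.

10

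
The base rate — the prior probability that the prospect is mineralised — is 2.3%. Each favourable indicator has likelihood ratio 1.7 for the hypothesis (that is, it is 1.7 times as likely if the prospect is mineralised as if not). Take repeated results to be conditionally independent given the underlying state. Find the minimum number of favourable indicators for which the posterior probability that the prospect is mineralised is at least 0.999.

Prior odds = 0.023/0.977 = 23/977.
Likelihood ratio per favourable indicator = 1.7.
Target posterior odds = 0.999/0.001 = 999.
Require 1.7ⁿ ≥ 999 ÷ (23/977) = 976023/23.
1.7²⁰ ≈40642.3 falls short of 976023/23 but 1.7²¹ ≈69091.9 reaches it, so n = 21.

21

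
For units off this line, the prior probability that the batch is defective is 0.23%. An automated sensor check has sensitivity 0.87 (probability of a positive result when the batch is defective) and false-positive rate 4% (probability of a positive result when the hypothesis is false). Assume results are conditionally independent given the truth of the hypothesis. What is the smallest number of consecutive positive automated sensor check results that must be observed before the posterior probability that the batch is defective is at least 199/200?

4

Prior odds: 0.0023 ÷ 0.9977 = 23/9977.
Likelihood ratio of a positive result = 0.87/0.04 = 21.75.
Target odds: 0.995 ÷ 0.005 = 199.
Require 21.75ⁿ ≥ 199 ÷ (23/9977) = 1985423/23.
21.75³ = 658503/64 falls short of 1985423/23 but 21.75⁴ = 57289761/256 reaches it, so n = 4.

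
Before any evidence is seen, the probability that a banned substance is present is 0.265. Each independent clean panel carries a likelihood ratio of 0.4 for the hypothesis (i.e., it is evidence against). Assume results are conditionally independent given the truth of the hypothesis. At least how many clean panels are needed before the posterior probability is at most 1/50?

4

Prior odds: 0.265 ÷ 0.735 = 53/147.
Likelihood ratio per clean panel = 0.4.
Target odds: 0.02 ÷ 0.98 = 1/49.
Need (53/147) × 0.4ⁿ ≤ 1/49, i.e. 0.4ⁿ ≤ 3/53.
0.4³ = 0.064 is still above 3/53 but 0.4⁴ = 0.0256 is at or below it, so n = 4.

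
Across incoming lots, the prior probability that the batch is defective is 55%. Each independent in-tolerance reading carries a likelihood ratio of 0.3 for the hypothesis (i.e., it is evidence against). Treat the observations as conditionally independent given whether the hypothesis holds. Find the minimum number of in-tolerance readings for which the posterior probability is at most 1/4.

Prior odds: 0.55 ÷ 0.45 = 11/9.
Likelihood ratio per in-tolerance reading = 0.3.
Target odds: 0.25 ÷ 0.75 = 1/3.
Need (11/9) × 0.3ⁿ ≤ 1/3, i.e. 0.3ⁿ ≤ 3/11.
0.3¹ = 0.3 is still above 3/11 but 0.3² = 0.09 is at or below it, so n = 2.

2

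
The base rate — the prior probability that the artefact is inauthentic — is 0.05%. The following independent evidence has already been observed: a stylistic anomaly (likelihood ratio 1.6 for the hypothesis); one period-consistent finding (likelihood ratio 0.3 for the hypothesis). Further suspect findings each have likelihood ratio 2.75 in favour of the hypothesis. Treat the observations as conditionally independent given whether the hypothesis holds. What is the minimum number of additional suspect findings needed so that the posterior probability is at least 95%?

12

Prior odds = 0.0005/0.9995 = 1/1999.
Combined Bayes factor of the evidence already in hand = 1.6 × 0.3 = 0.48.
Odds after that evidence = (1/1999) × 0.48 = 12/49975.
Target odds = 0.95/0.05 = 19.
Need 2.75ⁿ ≥ 19 ÷ (12/49975) = 949525/12.
2.75¹¹ ≈68023.6 falls short of 949525/12 but 2.75¹² ≈187065 reaches it, so n = 12.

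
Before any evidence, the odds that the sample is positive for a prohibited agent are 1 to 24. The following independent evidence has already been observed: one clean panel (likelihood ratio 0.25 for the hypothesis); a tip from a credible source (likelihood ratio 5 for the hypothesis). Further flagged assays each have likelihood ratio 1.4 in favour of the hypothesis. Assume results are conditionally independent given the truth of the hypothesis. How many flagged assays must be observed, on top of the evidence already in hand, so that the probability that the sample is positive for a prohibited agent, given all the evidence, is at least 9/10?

Prior odds = 1/24.
Combined Bayes factor of the evidence already in hand = 0.25 × 5 = 1.25.
Odds after that evidence = (1/24) × 1.25 = 5/96.
Target odds = 0.9/0.1 = 9.
Need 1.4ⁿ ≥ 9 ÷ (5/96) = 172.8.
1.4¹⁵ ≈155.568 falls short of 172.8 but 1.4¹⁶ ≈217.795 reaches it, so n = 16.

16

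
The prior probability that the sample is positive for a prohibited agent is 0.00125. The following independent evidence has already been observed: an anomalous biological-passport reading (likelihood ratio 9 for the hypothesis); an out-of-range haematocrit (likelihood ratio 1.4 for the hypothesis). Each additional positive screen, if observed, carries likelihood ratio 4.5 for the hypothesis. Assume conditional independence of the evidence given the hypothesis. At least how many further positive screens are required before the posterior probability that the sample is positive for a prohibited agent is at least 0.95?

5

Prior odds = 0.00125/0.99875 = 1/799.
Combined Bayes factor of the evidence already in hand = 9 × 1.4 = 12.6.
Odds after that evidence = (1/799) × 12.6 = 63/3995.
Target odds = 0.95/0.05 = 19.
Need 4.5ⁿ ≥ 19 ÷ (63/3995) = 75905/63.
4.5⁴ = 410.0625 falls short of 75905/63 but 4.5⁵ = 1845.28125 reaches it, so n = 5.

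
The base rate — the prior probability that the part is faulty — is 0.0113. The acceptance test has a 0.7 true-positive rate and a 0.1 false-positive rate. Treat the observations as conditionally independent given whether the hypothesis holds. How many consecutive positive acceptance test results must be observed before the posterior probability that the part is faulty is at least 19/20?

4

Prior odds: 0.0113 ÷ 0.9887 = 113/9887.
Likelihood ratio of a positive result = 0.7/0.1 = 7.
Target odds: 0.95 ÷ 0.05 = 19.
Need (113/9887) × 7ⁿ ≥ 19, i.e. 7ⁿ ≥ 187853/113.
7³ = 343 falls short of 187853/113 but 7⁴ = 2401 reaches it, so n = 4.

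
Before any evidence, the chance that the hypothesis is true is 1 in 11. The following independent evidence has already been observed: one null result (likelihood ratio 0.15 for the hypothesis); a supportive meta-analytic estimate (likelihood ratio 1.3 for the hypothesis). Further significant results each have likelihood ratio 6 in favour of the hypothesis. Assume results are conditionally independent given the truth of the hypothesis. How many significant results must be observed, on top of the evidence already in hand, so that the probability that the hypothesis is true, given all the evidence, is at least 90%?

4

Prior odds = (1/11)/(10/11) = 0.1.
Combined Bayes factor of the evidence already in hand = 0.15 × 1.3 = 0.195.
Odds after that evidence = 0.1 × 0.195 = 0.0195.
Target odds = 0.9/0.1 = 9.
Need 6ⁿ ≥ 9 ÷ 0.0195 = 6000/13.
6³ = 216 falls short of 6000/13 but 6⁴ = 1296 reaches it, so n = 4.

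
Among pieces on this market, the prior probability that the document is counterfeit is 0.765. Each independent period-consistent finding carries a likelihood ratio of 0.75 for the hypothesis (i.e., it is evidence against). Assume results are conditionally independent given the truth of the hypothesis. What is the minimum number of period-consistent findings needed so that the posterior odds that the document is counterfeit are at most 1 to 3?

8

Prior odds = 0.765/0.235 = 153/47.
Likelihood ratio per period-consistent finding = 0.75.
Target odds = 1/3.
Need (153/47) × 0.75ⁿ ≤ 1/3, i.e. 0.75ⁿ ≤ 47/459.
0.75⁷ = 2187/16384 is still above 47/459 but 0.75⁸ = 6561/65536 is at or below it, so n = 8.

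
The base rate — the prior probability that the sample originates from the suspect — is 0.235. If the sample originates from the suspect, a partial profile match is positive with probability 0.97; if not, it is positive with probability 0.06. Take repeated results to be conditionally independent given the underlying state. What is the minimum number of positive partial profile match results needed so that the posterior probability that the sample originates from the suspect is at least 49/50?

2

Prior odds: 0.235 ÷ 0.765 = 47/153.
Likelihood ratio of a positive = 0.97/0.06 = 97/6.
Target posterior odds = 0.98/0.02 = 49.
Need (47/153) × (97/6)ⁿ ≥ 49, i.e. (97/6)ⁿ ≥ 7497/47.
(97/6)¹ = 97/6 falls short of 7497/47 but (97/6)² = 9409/36 reaches it, so n = 2.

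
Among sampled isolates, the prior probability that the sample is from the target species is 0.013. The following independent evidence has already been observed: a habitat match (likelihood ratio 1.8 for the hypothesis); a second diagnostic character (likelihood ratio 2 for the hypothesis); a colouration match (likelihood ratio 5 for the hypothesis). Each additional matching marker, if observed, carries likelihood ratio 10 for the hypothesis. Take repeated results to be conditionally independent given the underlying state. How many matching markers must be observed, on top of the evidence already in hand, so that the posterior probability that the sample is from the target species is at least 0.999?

Prior odds = 0.013/0.987 = 13/987.
Combined Bayes factor of the evidence already in hand = 1.8 × 2 × 5 = 18.
Odds after that evidence = (13/987) × 18 = 78/329.
Target odds = 0.999/0.001 = 999.
Need 10ⁿ ≥ 999 ÷ (78/329) = 109557/26.
10³ = 1000 falls short of 109557/26 but 10⁴ = 10000 reaches it, so n = 4.

4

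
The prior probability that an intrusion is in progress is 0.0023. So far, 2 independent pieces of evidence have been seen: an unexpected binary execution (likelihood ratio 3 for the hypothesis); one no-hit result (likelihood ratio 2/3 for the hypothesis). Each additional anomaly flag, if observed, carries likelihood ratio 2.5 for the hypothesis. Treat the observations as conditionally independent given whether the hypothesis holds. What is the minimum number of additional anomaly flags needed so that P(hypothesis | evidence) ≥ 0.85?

8

Prior odds = 0.0023/0.9977 = 23/9977.
Combined Bayes factor of the evidence already in hand = 3 × (2/3) = 2.
Odds after that evidence = (23/9977) × 2 = 46/9977.
Target odds = 0.85/0.15 = 17/3.
Need 2.5ⁿ ≥ 17/3 ÷ (46/9977) = 169609/138.
2.5⁷ = 610.3515625 falls short of 169609/138 but 2.5⁸ = 390625/256 reaches it, so n = 8.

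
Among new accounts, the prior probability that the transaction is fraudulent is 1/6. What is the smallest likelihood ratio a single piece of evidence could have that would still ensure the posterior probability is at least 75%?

Prior odds = (1/6)/(5/6) = 0.2.
Target odds = 0.75/0.25 = 3.
Required Bayes factor = 3 ÷ 0.2 = 15.

15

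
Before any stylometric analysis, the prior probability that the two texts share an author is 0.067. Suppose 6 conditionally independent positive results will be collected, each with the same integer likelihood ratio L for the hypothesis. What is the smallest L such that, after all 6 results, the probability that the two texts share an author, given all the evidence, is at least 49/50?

3

Prior odds = 0.067/0.933 = 67/933.
Target odds = 0.98/0.02 = 49.
Need L⁶ ≥ 49 ÷ (67/933) = 45717/67.
2⁶ = 64 < 45717/67 ≤ 729 = 3⁶, so L = 3.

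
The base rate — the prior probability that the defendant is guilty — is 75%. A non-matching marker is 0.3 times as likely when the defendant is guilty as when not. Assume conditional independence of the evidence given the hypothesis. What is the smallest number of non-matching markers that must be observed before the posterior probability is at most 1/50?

Prior odds = 0.75/0.25 = 3.
Likelihood ratio per non-matching marker = 0.3.
Target odds: 0.02 ÷ 0.98 = 1/49.
Require 0.3ⁿ ≤ 1/49 ÷ 3 = 1/147.
0.3⁴ = 0.0081 is still above 1/147 but 0.3⁵ = 243/100000 is at or below it, so n = 5.

5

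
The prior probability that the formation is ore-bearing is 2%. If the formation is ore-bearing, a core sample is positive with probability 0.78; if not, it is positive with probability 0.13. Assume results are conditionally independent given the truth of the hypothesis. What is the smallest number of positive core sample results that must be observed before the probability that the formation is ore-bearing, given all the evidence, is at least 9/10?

Prior odds: 0.02 ÷ 0.98 = 1/49.
Likelihood ratio of a positive = 0.78/0.13 = 6.
Target posterior odds = 0.9/0.1 = 9.
Require 6ⁿ ≥ 9 ÷ (1/49) = 441.
6³ = 216 falls short of 441 but 6⁴ = 1296 reaches it, so n = 4.

4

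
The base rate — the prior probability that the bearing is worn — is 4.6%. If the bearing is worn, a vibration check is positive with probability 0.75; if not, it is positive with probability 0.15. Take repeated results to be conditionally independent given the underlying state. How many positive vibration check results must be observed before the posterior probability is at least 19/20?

4

Prior odds: 0.046 ÷ 0.954 = 23/477.
Likelihood ratio of a positive = 0.75/0.15 = 5.
Target odds: 0.95 ÷ 0.05 = 19.
Need (23/477) × 5ⁿ ≥ 19, i.e. 5ⁿ ≥ 9063/23.
5³ = 125 falls short of 9063/23 but 5⁴ = 625 reaches it, so n = 4.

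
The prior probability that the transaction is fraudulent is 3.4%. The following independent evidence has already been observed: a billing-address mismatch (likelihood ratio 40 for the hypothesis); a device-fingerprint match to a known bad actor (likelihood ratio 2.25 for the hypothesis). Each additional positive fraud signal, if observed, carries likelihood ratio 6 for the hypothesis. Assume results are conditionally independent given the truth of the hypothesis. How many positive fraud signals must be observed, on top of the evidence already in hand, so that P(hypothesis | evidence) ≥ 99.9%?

Prior odds = 0.034/0.966 = 17/483.
Combined Bayes factor of the evidence already in hand = 40 × 2.25 = 90.
Odds after that evidence = (17/483) × 90 = 510/161.
Target odds = 0.999/0.001 = 999.
Need 6ⁿ ≥ 999 ÷ (510/161) = 53613/170.
6³ = 216 falls short of 53613/170 but 6⁴ = 1296 reaches it, so n = 4.

4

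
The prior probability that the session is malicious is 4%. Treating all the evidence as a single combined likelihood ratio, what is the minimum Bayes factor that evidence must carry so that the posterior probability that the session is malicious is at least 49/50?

Prior odds = 0.04/0.96 = 1/24.
Target odds = 0.98/0.02 = 49.
Required Bayes factor = 49 ÷ (1/24) = 1176.

1176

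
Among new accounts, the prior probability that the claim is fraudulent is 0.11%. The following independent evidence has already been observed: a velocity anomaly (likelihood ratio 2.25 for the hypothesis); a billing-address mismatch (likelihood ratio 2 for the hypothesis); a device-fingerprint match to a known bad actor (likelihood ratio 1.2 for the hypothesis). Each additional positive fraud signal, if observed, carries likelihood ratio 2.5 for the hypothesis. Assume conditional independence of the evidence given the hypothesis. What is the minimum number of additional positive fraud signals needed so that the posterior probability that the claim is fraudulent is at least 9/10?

Prior odds = 0.0011/0.9989 = 11/9989.
Combined Bayes factor of the evidence already in hand = 2.25 × 2 × 1.2 = 5.4.
Odds after that evidence = (11/9989) × 5.4 = 297/49945.
Target odds = 0.9/0.1 = 9.
Need 2.5ⁿ ≥ 9 ÷ (297/49945) = 49945/33.
2.5⁷ = 610.3515625 falls short of 49945/33 but 2.5⁸ = 390625/256 reaches it, so n = 8.

8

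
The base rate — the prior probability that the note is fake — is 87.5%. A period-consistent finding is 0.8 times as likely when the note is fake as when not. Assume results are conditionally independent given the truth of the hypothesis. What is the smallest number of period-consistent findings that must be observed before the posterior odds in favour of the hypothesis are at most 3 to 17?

17

Prior odds = 0.875/0.125 = 7.
Likelihood ratio per period-consistent finding = 0.8.
Target odds = 3/17.
Require 0.8ⁿ ≤ 3/17 ÷ 7 = 3/119.
0.8¹⁶ ≈0.0281475 is still above 3/119 but 0.8¹⁷ ≈0.022518 is at or below it, so n = 17.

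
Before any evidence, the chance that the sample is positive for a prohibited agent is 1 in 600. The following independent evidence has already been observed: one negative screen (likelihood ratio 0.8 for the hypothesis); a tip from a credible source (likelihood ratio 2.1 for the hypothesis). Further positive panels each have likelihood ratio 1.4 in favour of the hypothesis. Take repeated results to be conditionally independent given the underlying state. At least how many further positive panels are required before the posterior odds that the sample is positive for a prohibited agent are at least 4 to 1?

Prior odds = (1/600)/(599/600) = 1/599.
Combined Bayes factor of the evidence already in hand = 0.8 × 2.1 = 1.68.
Odds after that evidence = (1/599) × 1.68 = 42/14975.
Target odds = 4.
Need 1.4ⁿ ≥ 4 ÷ (42/14975) = 29950/21.
1.4²¹ ≈1171.36 falls short of 29950/21 but 1.4²² ≈1639.9 reaches it, so n = 22.

22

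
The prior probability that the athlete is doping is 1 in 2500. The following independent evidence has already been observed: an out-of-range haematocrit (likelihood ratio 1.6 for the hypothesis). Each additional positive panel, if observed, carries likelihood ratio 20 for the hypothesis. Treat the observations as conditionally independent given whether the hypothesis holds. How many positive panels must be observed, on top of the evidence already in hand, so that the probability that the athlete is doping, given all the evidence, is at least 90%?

Prior odds = 0.0004/0.9996 = 1/2499.
Bayes factor of the evidence already in hand = 1.6.
Odds after that evidence = (1/2499) × 1.6 = 8/12495.
Target odds = 0.9/0.1 = 9.
Need 20ⁿ ≥ 9 ÷ (8/12495) = 14056.875.
20³ = 8000 falls short of 14056.875 but 20⁴ = 160000 reaches it, so n = 4.

4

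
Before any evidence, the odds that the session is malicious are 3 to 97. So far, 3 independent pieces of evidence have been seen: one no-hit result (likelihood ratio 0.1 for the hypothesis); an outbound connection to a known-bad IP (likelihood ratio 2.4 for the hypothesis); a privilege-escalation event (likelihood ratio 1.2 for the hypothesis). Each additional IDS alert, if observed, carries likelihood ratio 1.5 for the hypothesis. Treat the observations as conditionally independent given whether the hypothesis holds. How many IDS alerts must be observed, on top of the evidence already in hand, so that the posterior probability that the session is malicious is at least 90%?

Prior odds = 3/97.
Combined Bayes factor of the evidence already in hand = 0.1 × 2.4 × 1.2 = 0.288.
Odds after that evidence = (3/97) × 0.288 = 108/12125.
Target odds = 0.9/0.1 = 9.
Need 1.5ⁿ ≥ 9 ÷ (108/12125) = 12125/12.
1.5¹⁷ = 129140163/131072 falls short of 12125/12 but 1.5¹⁸ = 387420489/262144 reaches it, so n = 18.

18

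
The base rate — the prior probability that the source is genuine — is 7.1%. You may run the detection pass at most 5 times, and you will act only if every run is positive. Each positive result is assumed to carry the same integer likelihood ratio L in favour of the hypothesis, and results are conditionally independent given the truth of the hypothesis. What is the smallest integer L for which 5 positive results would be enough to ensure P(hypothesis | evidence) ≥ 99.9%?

Prior odds = 0.071/0.929 = 71/929.
Target odds = 0.999/0.001 = 999.
Need L⁵ ≥ 999 ÷ (71/929) = 928071/71.
6⁵ = 7776 < 928071/71 ≤ 16807 = 7⁵, so L = 7.

7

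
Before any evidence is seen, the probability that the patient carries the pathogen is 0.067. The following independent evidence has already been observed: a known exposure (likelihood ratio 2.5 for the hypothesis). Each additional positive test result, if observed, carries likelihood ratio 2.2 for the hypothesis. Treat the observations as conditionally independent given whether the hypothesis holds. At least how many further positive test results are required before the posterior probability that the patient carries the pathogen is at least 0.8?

4

Prior odds = 0.067/0.933 = 67/933.
Bayes factor of the evidence already in hand = 2.5.
Odds after that evidence = (67/933) × 2.5 = 335/1866.
Target odds = 0.8/0.2 = 4.
Need 2.2ⁿ ≥ 4 ÷ (335/1866) = 7464/335.
2.2³ = 10.648 falls short of 7464/335 but 2.2⁴ = 23.4256 reaches it, so n = 4.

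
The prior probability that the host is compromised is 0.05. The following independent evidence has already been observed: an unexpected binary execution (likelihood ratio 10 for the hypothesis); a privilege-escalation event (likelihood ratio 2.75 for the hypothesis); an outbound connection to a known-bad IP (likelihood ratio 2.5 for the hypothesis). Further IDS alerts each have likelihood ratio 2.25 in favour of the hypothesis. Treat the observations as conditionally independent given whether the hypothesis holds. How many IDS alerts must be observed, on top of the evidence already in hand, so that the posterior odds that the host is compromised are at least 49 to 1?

Prior odds = 0.05/0.95 = 1/19.
Combined Bayes factor of the evidence already in hand = 10 × 2.75 × 2.5 = 68.75.
Odds after that evidence = (1/19) × 68.75 = 275/76.
Target odds = 49.
Need 2.25ⁿ ≥ 49 ÷ (275/76) = 3724/275.
2.25³ = 11.390625 falls short of 3724/275 but 2.25⁴ = 25.62890625 reaches it, so n = 4.

4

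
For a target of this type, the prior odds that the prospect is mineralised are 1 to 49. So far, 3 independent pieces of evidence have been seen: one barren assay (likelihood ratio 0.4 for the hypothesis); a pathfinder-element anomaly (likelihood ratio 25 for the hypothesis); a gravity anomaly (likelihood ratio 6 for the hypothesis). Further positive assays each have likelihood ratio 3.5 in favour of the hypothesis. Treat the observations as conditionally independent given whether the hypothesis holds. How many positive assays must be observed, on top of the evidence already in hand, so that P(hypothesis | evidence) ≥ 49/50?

Prior odds = 1/49.
Combined Bayes factor of the evidence already in hand = 0.4 × 25 × 6 = 60.
Odds after that evidence = (1/49) × 60 = 60/49.
Target odds = 0.98/0.02 = 49.
Need 3.5ⁿ ≥ 49 ÷ (60/49) = 2401/60.
3.5² = 12.25 falls short of 2401/60 but 3.5³ = 42.875 reaches it, so n = 3.

3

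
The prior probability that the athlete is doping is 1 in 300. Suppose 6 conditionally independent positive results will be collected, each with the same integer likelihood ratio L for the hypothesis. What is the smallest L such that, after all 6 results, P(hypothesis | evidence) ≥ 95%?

Prior odds = (1/300)/(299/300) = 1/299.
Target odds = 0.95/0.05 = 19.
Need L⁶ ≥ 19 ÷ (1/299) = 5681.
4⁶ = 4096 < 5681 ≤ 15625 = 5⁶, so L = 5.

5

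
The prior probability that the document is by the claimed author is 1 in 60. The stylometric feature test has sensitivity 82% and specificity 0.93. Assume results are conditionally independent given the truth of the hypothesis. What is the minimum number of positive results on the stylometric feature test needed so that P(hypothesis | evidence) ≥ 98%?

4

Prior odds = (1/60)/(59/60) = 1/59.
False-positive rate = 1 − 0.93 = 0.07; likelihood ratio of a positive = 0.82/0.07 = 82/7.
Target odds: 0.98 ÷ 0.02 = 49.
Require (82/7)ⁿ ≥ 49 ÷ (1/59) = 2891.
(82/7)³ = 551368/343 falls short of 2891 but (82/7)⁴ = 45212176/2401 reaches it, so n = 4.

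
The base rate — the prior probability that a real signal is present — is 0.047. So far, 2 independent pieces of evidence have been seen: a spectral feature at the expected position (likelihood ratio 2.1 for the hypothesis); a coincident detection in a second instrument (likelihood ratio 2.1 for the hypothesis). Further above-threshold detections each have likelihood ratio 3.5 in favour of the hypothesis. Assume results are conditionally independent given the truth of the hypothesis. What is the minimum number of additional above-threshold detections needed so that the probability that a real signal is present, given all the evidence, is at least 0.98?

Prior odds = 0.047/0.953 = 47/953.
Combined Bayes factor of the evidence already in hand = 2.1 × 2.1 = 4.41.
Odds after that evidence = (47/953) × 4.41 = 20727/95300.
Target odds = 0.98/0.02 = 49.
Need 3.5ⁿ ≥ 49 ÷ (20727/95300) = 95300/423.
3.5⁴ = 150.0625 falls short of 95300/423 but 3.5⁵ = 525.21875 reaches it, so n = 5.

5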